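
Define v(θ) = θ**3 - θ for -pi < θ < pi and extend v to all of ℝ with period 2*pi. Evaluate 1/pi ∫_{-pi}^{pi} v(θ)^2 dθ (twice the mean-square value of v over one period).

1/pi ∫_{-pi}^{pi} v(θ)^2 dθ = 1/pi · (2*pi**3*(-42*pi**2 + 35 + 15*pi**4)/105) = 2*pi**2*(-42*pi**2 + 35 + 15*pi**4)/105.

2*pi**2*(-42*pi**2 + 35 + 15*pi**4)/105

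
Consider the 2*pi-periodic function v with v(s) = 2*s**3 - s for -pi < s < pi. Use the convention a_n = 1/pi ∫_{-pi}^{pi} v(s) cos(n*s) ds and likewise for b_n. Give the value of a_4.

0

a_4 = 1/pi ∫_{-pi}^{pi} v(s) cos(4*s) ds.
v is odd and cos(4*s) is even, so the integrand is odd over a symmetric interval and the integral vanishes.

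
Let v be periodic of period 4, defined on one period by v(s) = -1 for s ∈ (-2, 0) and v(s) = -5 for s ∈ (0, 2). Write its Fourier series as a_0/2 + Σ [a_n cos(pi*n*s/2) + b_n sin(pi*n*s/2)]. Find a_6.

a_6 = 1/2 ∫_{-2}^{2} v(s) cos(3*pi*s) ds.
Split the integral at the breakpoints.
Directly, an antiderivative of (-1) cos(3*pi*s) is -sin(3*pi*s)/(3*pi); evaluating from -2 to 0: ∫_{-2}^{0} (-1) cos(3*pi*s) ds = (0) - (0) = 0.
Directly, an antiderivative of (-5) cos(3*pi*s) is -5*sin(3*pi*s)/(3*pi); evaluating from 0 to 2: ∫_{0}^{2} (-5) cos(3*pi*s) ds = (0) - (0) = 0.
Summing the pieces and multiplying by (1/2) gives a_6 = 0.

0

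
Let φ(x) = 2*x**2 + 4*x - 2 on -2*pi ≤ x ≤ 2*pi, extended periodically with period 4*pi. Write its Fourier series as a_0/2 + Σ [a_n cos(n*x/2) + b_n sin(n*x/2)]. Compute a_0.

a_0 = (1/(2*pi)) ∫_{-2*pi}^{2*pi} φ(x) dx = (1/(2*pi)) · (-8*pi + 32*pi**3/3) = -4 + 16*pi**2/3.

-4 + 16*pi**2/3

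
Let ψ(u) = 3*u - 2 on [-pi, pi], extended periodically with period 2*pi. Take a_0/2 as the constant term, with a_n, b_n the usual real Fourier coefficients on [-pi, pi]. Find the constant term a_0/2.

a_0 = 1/pi ∫_{-pi}^{pi} ψ(u) du = 1/pi · (-4*pi) = -4.
So the constant term a_0/2 = -2.

-2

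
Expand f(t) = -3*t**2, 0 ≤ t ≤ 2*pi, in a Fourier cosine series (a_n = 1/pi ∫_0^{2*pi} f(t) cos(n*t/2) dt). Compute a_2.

-12

a_2 = 1/pi ∫_0^{2*pi} (-3*t**2) cos(t) dt.
Integrating by parts twice (tabular method), an antiderivative of (-3*t**2) cos(t) is -3*t**2*sin(t) - 6*t*cos(t) + 6*sin(t); evaluating from 0 to 2*pi: ∫_{0}^{2*pi} (-3*t**2) cos(t) dt = (-12*pi) - (0) = -12*pi.
Hence a_2 = (1/pi)·(-12*pi) = -12.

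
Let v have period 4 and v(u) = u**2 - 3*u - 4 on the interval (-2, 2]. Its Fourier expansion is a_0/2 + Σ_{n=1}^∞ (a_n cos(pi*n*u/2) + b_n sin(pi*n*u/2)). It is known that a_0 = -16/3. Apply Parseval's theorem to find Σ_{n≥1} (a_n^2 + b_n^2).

Parseval: a_0^2/2 + Σ_{n≥1} (a_n^2+b_n^2) = 1/2 ∫_{-2}^{2} v(u)^2 du = 616/15.
Subtract a_0^2/2 = 128/9: Σ (a_n^2+b_n^2) = 1208/45.

1208/45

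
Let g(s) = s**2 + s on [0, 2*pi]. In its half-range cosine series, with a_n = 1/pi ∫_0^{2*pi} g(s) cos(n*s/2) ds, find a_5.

a_5 = 1/pi ∫_0^{2*pi} (s**2 + s) cos(5*s/2) ds.
Integrating by parts twice (tabular method), an antiderivative of (s**2 + s) cos(5*s/2) is 2*s**2*sin(5*s/2)/5 + 2*s*sin(5*s/2)/5 + 8*s*cos(5*s/2)/25 - 16*sin(5*s/2)/125 + 4*cos(5*s/2)/25; evaluating from 0 to 2*pi: ∫_{0}^{2*pi} (s**2 + s) cos(5*s/2) ds = (-16*pi/25 - 4/25) - (4/25) = -16*pi/25 - 8/25.
Hence a_5 = (1/pi)·(-16*pi/25 - 8/25) = 8*(-2*pi - 1)/(25*pi).

8*(-2*pi - 1)/(25*pi)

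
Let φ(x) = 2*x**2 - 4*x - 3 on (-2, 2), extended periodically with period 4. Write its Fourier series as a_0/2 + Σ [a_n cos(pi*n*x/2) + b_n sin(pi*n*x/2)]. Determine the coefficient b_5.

b_5 = 1/2 ∫_{-2}^{2} φ(x) sin(5*pi*x/2) dx.
Integrating by parts twice (tabular method), an antiderivative of (2*x**2 - 4*x - 3) sin(5*pi*x/2) is -4*x**2*cos(5*pi*x/2)/(5*pi) + 16*x*sin(5*pi*x/2)/(25*pi**2) + 8*x*cos(5*pi*x/2)/(5*pi) - 16*sin(5*pi*x/2)/(25*pi**2) + 32*cos(5*pi*x/2)/(125*pi**3) + 6*cos(5*pi*x/2)/(5*pi); evaluating from -2 to 2: ∫_{-2}^{2} (2*x**2 - 4*x - 3) sin(5*pi*x/2) dx = (2*(-75*pi**2 - 16)/(125*pi**3)) - (2*(-16 + 325*pi**2)/(125*pi**3)) = -32/(5*pi).
Hence b_5 = (1/2)·(-32/(5*pi)) = -16/(5*pi).

-16/(5*pi)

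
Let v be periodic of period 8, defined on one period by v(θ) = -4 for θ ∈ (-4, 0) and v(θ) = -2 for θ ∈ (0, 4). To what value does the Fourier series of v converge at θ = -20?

θ = -20 differs from θ = -4 by -2 full period(s), and the series is 8-periodic.
At θ = -4 the one-sided limits are v(-4^-) = -2 and v(-4^+) = -4.
By Dirichlet's theorem the series converges to their average, [(-2) + (-4)]/2 = -3.

-3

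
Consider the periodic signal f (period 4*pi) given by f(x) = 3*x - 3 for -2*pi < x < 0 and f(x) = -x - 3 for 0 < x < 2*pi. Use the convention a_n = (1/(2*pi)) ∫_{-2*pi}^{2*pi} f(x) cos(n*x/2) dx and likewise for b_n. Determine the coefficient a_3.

16/(9*pi)

a_3 = (1/(2*pi)) ∫_{-2*pi}^{2*pi} f(x) cos(3*x/2) dx.
Split the integral at the breakpoints.
Integrating by parts (boundary term plus one more integral), an antiderivative of (3*x - 3) cos(3*x/2) is 2*x*sin(3*x/2) - 2*sin(3*x/2) + 4*cos(3*x/2)/3; evaluating from -2*pi to 0: ∫_{-2*pi}^{0} (3*x - 3) cos(3*x/2) dx = (4/3) - (-4/3) = 8/3.
Integrating by parts (boundary term plus one more integral), an antiderivative of (-x - 3) cos(3*x/2) is -2*x*sin(3*x/2)/3 - 2*sin(3*x/2) - 4*cos(3*x/2)/9; evaluating from 0 to 2*pi: ∫_{0}^{2*pi} (-x - 3) cos(3*x/2) dx = (4/9) - (-4/9) = 8/9.
Summing the pieces and multiplying by (1/(2*pi)) gives a_3 = 16/(9*pi).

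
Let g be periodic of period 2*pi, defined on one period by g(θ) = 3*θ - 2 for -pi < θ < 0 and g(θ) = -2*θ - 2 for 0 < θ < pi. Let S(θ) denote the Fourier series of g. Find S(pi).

-5*pi/2 - 2

At θ = pi the one-sided limits are g(pi^-) = -2*pi - 2 and g(pi^+) = -3*pi - 2.
By Dirichlet's theorem the series converges to their average, [(-2*pi - 2) + (-3*pi - 2)]/2 = -5*pi/2 - 2.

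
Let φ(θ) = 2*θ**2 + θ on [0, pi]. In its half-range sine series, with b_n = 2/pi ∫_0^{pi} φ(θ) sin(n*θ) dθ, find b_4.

-pi - 1/2

b_4 = 2/pi ∫_0^{pi} (2*θ**2 + θ) sin(4*θ) dθ.
Integrating by parts twice (tabular method), an antiderivative of (2*θ**2 + θ) sin(4*θ) is -θ**2*cos(4*θ)/2 + θ*sin(4*θ)/4 - θ*cos(4*θ)/4 + sin(4*θ)/16 + cos(4*θ)/16; evaluating from 0 to pi: ∫_{0}^{pi} (2*θ**2 + θ) sin(4*θ) dθ = (-pi**2/2 - pi/4 + 1/16) - (1/16) = -pi*(1 + 2*pi)/4.
Hence b_4 = (2/pi)·(-pi*(1 + 2*pi)/4) = -pi - 1/2.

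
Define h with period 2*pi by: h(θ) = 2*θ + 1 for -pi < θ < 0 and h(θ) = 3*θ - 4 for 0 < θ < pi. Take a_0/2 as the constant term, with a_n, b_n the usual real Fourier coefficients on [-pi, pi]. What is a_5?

-2/(25*pi)

a_5 = 1/pi ∫_{-pi}^{pi} h(θ) cos(5*θ) dθ.
Split the integral at the breakpoints.
Integrating by parts (boundary term plus one more integral), an antiderivative of (2*θ + 1) cos(5*θ) is 2*θ*sin(5*θ)/5 + sin(5*θ)/5 + 2*cos(5*θ)/25; evaluating from -pi to 0: ∫_{-pi}^{0} (2*θ + 1) cos(5*θ) dθ = (2/25) - (-2/25) = 4/25.
Integrating by parts (boundary term plus one more integral), an antiderivative of (3*θ - 4) cos(5*θ) is 3*θ*sin(5*θ)/5 - 4*sin(5*θ)/5 + 3*cos(5*θ)/25; evaluating from 0 to pi: ∫_{0}^{pi} (3*θ - 4) cos(5*θ) dθ = (-3/25) - (3/25) = -6/25.
Summing the pieces and multiplying by (1/pi) gives a_5 = -2/(25*pi).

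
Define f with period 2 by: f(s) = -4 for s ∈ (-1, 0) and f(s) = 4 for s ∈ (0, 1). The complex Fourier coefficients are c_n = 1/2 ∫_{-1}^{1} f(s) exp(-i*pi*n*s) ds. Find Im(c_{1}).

Since f is real-valued, Im(c_{1}) = -1/2 ∫_{-1}^{1} f(s) sin(pi*s) ds = -b_{1}/2.
f is odd and sin(pi*s) is odd, so the integrand is even: ∫_{-1}^{1} f(s) sin(pi*s) ds = 2∫_0^{1} f(s) sin(pi*s) ds.
Directly, an antiderivative of (4) sin(pi*s) is -4*cos(pi*s)/pi; evaluating from 0 to 1: ∫_{0}^{1} (4) sin(pi*s) ds = (4/pi) - (-4/pi) = 8/pi.
So ∫_{-1}^{1} f(s) sin(pi*s) ds = 16/pi.
Hence Im(c_{1}) = (-1/2)·(16/pi) = -8/pi.

-8/pi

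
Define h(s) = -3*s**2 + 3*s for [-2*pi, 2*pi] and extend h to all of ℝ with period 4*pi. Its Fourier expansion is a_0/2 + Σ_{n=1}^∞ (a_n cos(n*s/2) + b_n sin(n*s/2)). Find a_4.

a_4 = (1/(2*pi)) ∫_{-2*pi}^{2*pi} h(s) cos(2*s) ds.
Integrating by parts twice (tabular method), an antiderivative of (-3*s**2 + 3*s) cos(2*s) is -3*s**2*sin(2*s)/2 + 3*s*sin(2*s)/2 - 3*s*cos(2*s)/2 + 3*sin(2*s)/4 + 3*cos(2*s)/4; evaluating from -2*pi to 2*pi: ∫_{-2*pi}^{2*pi} (-3*s**2 + 3*s) cos(2*s) ds = (3/4 - 3*pi) - (3/4 + 3*pi) = -6*pi.
Hence a_4 = (1/(2*pi))·(-6*pi) = -3.

-3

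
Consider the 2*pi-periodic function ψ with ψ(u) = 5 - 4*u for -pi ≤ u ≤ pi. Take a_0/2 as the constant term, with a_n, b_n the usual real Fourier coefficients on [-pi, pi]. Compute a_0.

10

a_0 = 1/pi ∫_{-pi}^{pi} ψ(u) du = 1/pi · (10*pi) = 10.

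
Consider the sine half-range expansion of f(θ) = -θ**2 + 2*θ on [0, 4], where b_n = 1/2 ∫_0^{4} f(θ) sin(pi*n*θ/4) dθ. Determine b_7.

16*(8 - 49*pi**2)/(343*pi**3)

b_7 = 1/2 ∫_0^{4} (-θ**2 + 2*θ) sin(7*pi*θ/4) dθ.
Integrating by parts twice (tabular method), an antiderivative of (-θ**2 + 2*θ) sin(7*pi*θ/4) is 4*θ**2*cos(7*pi*θ/4)/(7*pi) - 32*θ*sin(7*pi*θ/4)/(49*pi**2) - 8*θ*cos(7*pi*θ/4)/(7*pi) + 32*sin(7*pi*θ/4)/(49*pi**2) - 128*cos(7*pi*θ/4)/(343*pi**3); evaluating from 0 to 4: ∫_{0}^{4} (-θ**2 + 2*θ) sin(7*pi*θ/4) dθ = (32*(4 - 49*pi**2)/(343*pi**3)) - (-128/(343*pi**3)) = 32*(8 - 49*pi**2)/(343*pi**3).
Hence b_7 = (1/2)·(32*(8 - 49*pi**2)/(343*pi**3)) = 16*(8 - 49*pi**2)/(343*pi**3).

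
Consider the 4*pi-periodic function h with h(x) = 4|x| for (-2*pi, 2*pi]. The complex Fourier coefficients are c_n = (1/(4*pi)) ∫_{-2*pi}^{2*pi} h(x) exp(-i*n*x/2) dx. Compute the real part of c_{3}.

Since h is real-valued, Re(c_{3}) = (1/(4*pi)) ∫_{-2*pi}^{2*pi} h(x) cos(3*x/2) dx = a_{3}/2.
h is even and cos(3*x/2) is even, so the integrand is even: ∫_{-2*pi}^{2*pi} h(x) cos(3*x/2) dx = 2∫_0^{2*pi} h(x) cos(3*x/2) dx.
Integrating by parts (boundary term plus one more integral), an antiderivative of (4*x) cos(3*x/2) is 8*x*sin(3*x/2)/3 + 16*cos(3*x/2)/9; evaluating from 0 to 2*pi: ∫_{0}^{2*pi} (4*x) cos(3*x/2) dx = (-16/9) - (16/9) = -32/9.
So ∫_{-2*pi}^{2*pi} h(x) cos(3*x/2) dx = -64/9.
Hence Re(c_{3}) = (1/(4*pi))·(-64/9) = -16/(9*pi).

-16/(9*pi)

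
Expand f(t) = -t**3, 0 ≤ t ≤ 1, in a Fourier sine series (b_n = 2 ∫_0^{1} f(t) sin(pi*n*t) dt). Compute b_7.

b_7 = 2 ∫_0^{1} (-t**3) sin(7*pi*t) dt.
Integrating by parts three times (tabular method), an antiderivative of (-t**3) sin(7*pi*t) is t**3*cos(7*pi*t)/(7*pi) - 3*t**2*sin(7*pi*t)/(49*pi**2) - 6*t*cos(7*pi*t)/(343*pi**3) + 6*sin(7*pi*t)/(2401*pi**4); evaluating from 0 to 1: ∫_{0}^{1} (-t**3) sin(7*pi*t) dt = ((6 - 49*pi**2)/(343*pi**3)) - (0) = (6 - 49*pi**2)/(343*pi**3).
Hence b_7 = 2·((6 - 49*pi**2)/(343*pi**3)) = 2*(6 - 49*pi**2)/(343*pi**3).

2*(6 - 49*pi**2)/(343*pi**3)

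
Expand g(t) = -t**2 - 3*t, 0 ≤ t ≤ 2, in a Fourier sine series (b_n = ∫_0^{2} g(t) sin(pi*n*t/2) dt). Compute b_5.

b_5 = ∫_0^{2} (-t**2 - 3*t) sin(5*pi*t/2) dt.
Integrating by parts twice (tabular method), an antiderivative of (-t**2 - 3*t) sin(5*pi*t/2) is 2*t**2*cos(5*pi*t/2)/(5*pi) - 8*t*sin(5*pi*t/2)/(25*pi**2) + 6*t*cos(5*pi*t/2)/(5*pi) - 12*sin(5*pi*t/2)/(25*pi**2) - 16*cos(5*pi*t/2)/(125*pi**3); evaluating from 0 to 2: ∫_{0}^{2} (-t**2 - 3*t) sin(5*pi*t/2) dt = (-4/pi + 16/(125*pi**3)) - (-16/(125*pi**3)) = -4/pi + 32/(125*pi**3).
Hence b_5 = -4/pi + 32/(125*pi**3).

-4/pi + 32/(125*pi**3)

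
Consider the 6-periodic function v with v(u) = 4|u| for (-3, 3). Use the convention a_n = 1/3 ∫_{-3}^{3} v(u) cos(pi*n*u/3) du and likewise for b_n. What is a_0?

12

a_0 = 1/3 ∫_{-3}^{3} v(u) du = 1/3 · (36) = 12.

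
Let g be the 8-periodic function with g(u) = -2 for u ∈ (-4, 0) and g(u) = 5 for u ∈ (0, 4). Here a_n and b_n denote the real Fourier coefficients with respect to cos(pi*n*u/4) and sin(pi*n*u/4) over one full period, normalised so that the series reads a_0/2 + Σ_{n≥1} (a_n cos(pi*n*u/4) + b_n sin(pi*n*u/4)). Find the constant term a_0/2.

a_0 = 1/4 ∫_{-4}^{4} g(u) du = 1/4 · (12) = 3.
So the constant term a_0/2 = 3/2.

3/2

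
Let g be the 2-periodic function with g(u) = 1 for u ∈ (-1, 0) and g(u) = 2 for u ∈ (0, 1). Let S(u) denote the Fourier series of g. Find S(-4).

3/2

u = -4 differs from u = 0 by -2 full period(s), and the series is 2-periodic.
At u = 0 the one-sided limits are g(0^-) = 1 and g(0^+) = 2.
By Dirichlet's theorem the series converges to their average, [(1) + (2)]/2 = 3/2.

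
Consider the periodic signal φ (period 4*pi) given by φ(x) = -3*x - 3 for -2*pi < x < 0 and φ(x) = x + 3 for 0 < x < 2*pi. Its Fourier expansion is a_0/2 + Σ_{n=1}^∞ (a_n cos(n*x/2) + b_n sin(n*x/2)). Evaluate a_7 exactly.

a_7 = (1/(2*pi)) ∫_{-2*pi}^{2*pi} φ(x) cos(7*x/2) dx.
Split the integral at the breakpoints.
Integrating by parts (boundary term plus one more integral), an antiderivative of (-3*x - 3) cos(7*x/2) is -6*x*sin(7*x/2)/7 - 6*sin(7*x/2)/7 - 12*cos(7*x/2)/49; evaluating from -2*pi to 0: ∫_{-2*pi}^{0} (-3*x - 3) cos(7*x/2) dx = (-12/49) - (12/49) = -24/49.
Integrating by parts (boundary term plus one more integral), an antiderivative of (x + 3) cos(7*x/2) is 2*x*sin(7*x/2)/7 + 6*sin(7*x/2)/7 + 4*cos(7*x/2)/49; evaluating from 0 to 2*pi: ∫_{0}^{2*pi} (x + 3) cos(7*x/2) dx = (-4/49) - (4/49) = -8/49.
Summing the pieces and multiplying by (1/(2*pi)) gives a_7 = -16/(49*pi).

-16/(49*pi)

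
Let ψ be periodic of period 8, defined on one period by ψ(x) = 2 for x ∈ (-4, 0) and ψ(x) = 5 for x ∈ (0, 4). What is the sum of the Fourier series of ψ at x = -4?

7/2

At x = -4 the one-sided limits are ψ(-4^-) = 5 and ψ(-4^+) = 2.
By Dirichlet's theorem the series converges to their average, [(5) + (2)]/2 = 7/2.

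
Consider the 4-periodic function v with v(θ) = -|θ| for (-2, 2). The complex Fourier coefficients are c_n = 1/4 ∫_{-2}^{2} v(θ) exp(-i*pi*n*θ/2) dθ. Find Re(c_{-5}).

4/(25*pi**2)

Since v is real-valued, Re(c_{-5}) = 1/4 ∫_{-2}^{2} v(θ) cos(-5*pi*θ/2) dθ = a_{5}/2.
v is even and cos(-5*pi*θ/2) is even, so the integrand is even: ∫_{-2}^{2} v(θ) cos(-5*pi*θ/2) dθ = 2∫_0^{2} v(θ) cos(-5*pi*θ/2) dθ.
Integrating by parts (boundary term plus one more integral), an antiderivative of (-θ) cos(-5*pi*θ/2) is -2*θ*sin(5*pi*θ/2)/(5*pi) - 4*cos(5*pi*θ/2)/(25*pi**2); evaluating from 0 to 2: ∫_{0}^{2} (-θ) cos(-5*pi*θ/2) dθ = (4/(25*pi**2)) - (-4/(25*pi**2)) = 8/(25*pi**2).
So ∫_{-2}^{2} v(θ) cos(-5*pi*θ/2) dθ = 16/(25*pi**2).
Hence Re(c_{-5}) = (1/4)·(16/(25*pi**2)) = 4/(25*pi**2).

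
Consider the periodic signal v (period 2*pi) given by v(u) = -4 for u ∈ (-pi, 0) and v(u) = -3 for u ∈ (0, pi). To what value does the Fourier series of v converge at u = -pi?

-7/2

At u = -pi the one-sided limits are v(-pi^-) = -3 and v(-pi^+) = -4.
By Dirichlet's theorem the series converges to their average, [(-3) + (-4)]/2 = -7/2.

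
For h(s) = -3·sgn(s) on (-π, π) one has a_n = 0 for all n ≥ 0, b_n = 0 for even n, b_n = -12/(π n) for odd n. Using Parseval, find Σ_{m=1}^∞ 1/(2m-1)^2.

pi**2/8

Parseval: Σ b_n^2 = (1/π) ∫_{-π}^{π} h(s)^2 ds = 18.
Only odd n contribute, with b_n^2 = 144/(π^2 n^2), so Σ_{m≥1} 1/(2m-1)^2 = π^2·(18)/144 = pi**2/8.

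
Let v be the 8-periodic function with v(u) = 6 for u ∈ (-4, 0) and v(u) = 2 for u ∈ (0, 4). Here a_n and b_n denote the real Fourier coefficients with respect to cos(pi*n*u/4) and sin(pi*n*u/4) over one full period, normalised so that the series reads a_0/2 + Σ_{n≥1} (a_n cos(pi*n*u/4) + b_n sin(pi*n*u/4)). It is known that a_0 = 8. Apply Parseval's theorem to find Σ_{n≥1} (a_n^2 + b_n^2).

8

Parseval: a_0^2/2 + Σ_{n≥1} (a_n^2+b_n^2) = 1/4 ∫_{-4}^{4} v(u)^2 du = 40.
Subtract a_0^2/2 = 32: Σ (a_n^2+b_n^2) = 8.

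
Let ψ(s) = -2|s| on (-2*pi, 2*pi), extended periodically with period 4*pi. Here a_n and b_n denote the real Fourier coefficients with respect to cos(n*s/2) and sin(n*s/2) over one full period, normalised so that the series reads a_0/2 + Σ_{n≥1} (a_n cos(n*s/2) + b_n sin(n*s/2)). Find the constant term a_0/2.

a_0 = (1/(2*pi)) ∫_{-2*pi}^{2*pi} ψ(s) ds = (1/(2*pi)) · (-8*pi**2) = -4*pi.
So the constant term a_0/2 = -2*pi.

-2*pi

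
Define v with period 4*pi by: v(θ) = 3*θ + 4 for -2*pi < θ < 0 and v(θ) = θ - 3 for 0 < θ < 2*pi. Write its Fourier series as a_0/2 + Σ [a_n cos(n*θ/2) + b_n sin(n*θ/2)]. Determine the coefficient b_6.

b_6 = (1/(2*pi)) ∫_{-2*pi}^{2*pi} v(θ) sin(3*θ) dθ.
Split the integral at the breakpoints.
Integrating by parts (boundary term plus one more integral), an antiderivative of (3*θ + 4) sin(3*θ) is -θ*cos(3*θ) + sin(3*θ)/3 - 4*cos(3*θ)/3; evaluating from -2*pi to 0: ∫_{-2*pi}^{0} (3*θ + 4) sin(3*θ) dθ = (-4/3) - (-4/3 + 2*pi) = -2*pi.
Integrating by parts (boundary term plus one more integral), an antiderivative of (θ - 3) sin(3*θ) is -θ*cos(3*θ)/3 + sin(3*θ)/9 + cos(3*θ); evaluating from 0 to 2*pi: ∫_{0}^{2*pi} (θ - 3) sin(3*θ) dθ = (1 - 2*pi/3) - (1) = -2*pi/3.
Summing the pieces and multiplying by (1/(2*pi)) gives b_6 = -4/3.

-4/3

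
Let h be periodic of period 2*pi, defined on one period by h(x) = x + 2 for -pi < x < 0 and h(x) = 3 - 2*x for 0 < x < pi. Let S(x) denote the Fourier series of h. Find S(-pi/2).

2 - pi/2

h is continuous at x = -pi/2 with value 2 - pi/2, so the series converges to 2 - pi/2 there.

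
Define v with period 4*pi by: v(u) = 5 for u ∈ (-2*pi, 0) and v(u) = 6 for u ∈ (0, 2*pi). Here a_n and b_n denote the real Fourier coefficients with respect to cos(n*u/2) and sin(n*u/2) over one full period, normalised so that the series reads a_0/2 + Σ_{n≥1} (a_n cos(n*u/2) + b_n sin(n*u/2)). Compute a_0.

11

a_0 = (1/(2*pi)) ∫_{-2*pi}^{2*pi} v(u) du = (1/(2*pi)) · (22*pi) = 11.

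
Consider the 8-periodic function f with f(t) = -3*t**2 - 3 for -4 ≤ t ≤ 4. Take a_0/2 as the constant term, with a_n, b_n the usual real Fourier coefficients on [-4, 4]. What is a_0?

a_0 = 1/4 ∫_{-4}^{4} f(t) dt = 1/4 · (-152) = -38.

-38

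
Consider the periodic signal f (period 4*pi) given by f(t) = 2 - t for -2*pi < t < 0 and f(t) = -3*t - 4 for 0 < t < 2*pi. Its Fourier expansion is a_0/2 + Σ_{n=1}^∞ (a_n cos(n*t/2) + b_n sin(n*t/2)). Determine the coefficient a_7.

8/(49*pi)

a_7 = (1/(2*pi)) ∫_{-2*pi}^{2*pi} f(t) cos(7*t/2) dt.
Split the integral at the breakpoints.
Integrating by parts (boundary term plus one more integral), an antiderivative of (2 - t) cos(7*t/2) is -2*t*sin(7*t/2)/7 + 4*sin(7*t/2)/7 - 4*cos(7*t/2)/49; evaluating from -2*pi to 0: ∫_{-2*pi}^{0} (2 - t) cos(7*t/2) dt = (-4/49) - (4/49) = -8/49.
Integrating by parts (boundary term plus one more integral), an antiderivative of (-3*t - 4) cos(7*t/2) is -6*t*sin(7*t/2)/7 - 8*sin(7*t/2)/7 - 12*cos(7*t/2)/49; evaluating from 0 to 2*pi: ∫_{0}^{2*pi} (-3*t - 4) cos(7*t/2) dt = (12/49) - (-12/49) = 24/49.
Summing the pieces and multiplying by (1/(2*pi)) gives a_7 = 8/(49*pi).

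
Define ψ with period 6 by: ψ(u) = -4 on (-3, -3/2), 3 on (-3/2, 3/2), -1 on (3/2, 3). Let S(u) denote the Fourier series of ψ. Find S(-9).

-5/2

u = -9 differs from u = -3 by -1 full period(s), and the series is 6-periodic.
At u = -3 the one-sided limits are ψ(-3^-) = -1 and ψ(-3^+) = -4.
By Dirichlet's theorem the series converges to their average, [(-1) + (-4)]/2 = -5/2.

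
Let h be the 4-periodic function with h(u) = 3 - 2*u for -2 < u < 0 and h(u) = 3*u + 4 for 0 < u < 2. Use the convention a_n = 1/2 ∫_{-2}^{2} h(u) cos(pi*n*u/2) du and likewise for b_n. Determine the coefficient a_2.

a_2 = 1/2 ∫_{-2}^{2} h(u) cos(pi*u) du.
Split the integral at the breakpoints.
Integrating by parts (boundary term plus one more integral), an antiderivative of (3 - 2*u) cos(pi*u) is -2*u*sin(pi*u)/pi + 3*sin(pi*u)/pi - 2*cos(pi*u)/pi**2; evaluating from -2 to 0: ∫_{-2}^{0} (3 - 2*u) cos(pi*u) du = (-2/pi**2) - (-2/pi**2) = 0.
Integrating by parts (boundary term plus one more integral), an antiderivative of (3*u + 4) cos(pi*u) is 3*u*sin(pi*u)/pi + 4*sin(pi*u)/pi + 3*cos(pi*u)/pi**2; evaluating from 0 to 2: ∫_{0}^{2} (3*u + 4) cos(pi*u) du = (3/pi**2) - (3/pi**2) = 0.
Summing the pieces and multiplying by (1/2) gives a_2 = 0.

0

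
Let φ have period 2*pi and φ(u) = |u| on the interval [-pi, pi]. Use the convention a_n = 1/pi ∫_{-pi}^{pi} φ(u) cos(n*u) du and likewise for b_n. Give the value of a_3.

a_3 = 1/pi ∫_{-pi}^{pi} φ(u) cos(3*u) du.
φ is even and cos(3*u) is even, so the integrand is even and a_3 = 2/pi ∫_0^{pi} φ(u) cos(3*u) du.
Integrating by parts (boundary term plus one more integral), an antiderivative of (u) cos(3*u) is u*sin(3*u)/3 + cos(3*u)/9; evaluating from 0 to pi: ∫_{0}^{pi} (u) cos(3*u) du = (-1/9) - (1/9) = -2/9.
Hence a_3 = (2/pi)·(-2/9) = -4/(9*pi).

-4/(9*pi)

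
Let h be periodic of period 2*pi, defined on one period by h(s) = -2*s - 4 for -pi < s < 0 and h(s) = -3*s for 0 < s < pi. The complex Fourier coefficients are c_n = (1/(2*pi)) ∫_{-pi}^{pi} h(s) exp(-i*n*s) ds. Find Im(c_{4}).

Since h is real-valued, Im(c_{4}) = -(1/(2*pi)) ∫_{-pi}^{pi} h(s) sin(4*s) ds = -b_{4}/2.
Split the integral at the breakpoints.
Integrating by parts (boundary term plus one more integral), an antiderivative of (-2*s - 4) sin(4*s) is s*cos(4*s)/2 - sin(4*s)/8 + cos(4*s); evaluating from -pi to 0: ∫_{-pi}^{0} (-2*s - 4) sin(4*s) ds = (1) - (1 - pi/2) = pi/2.
Integrating by parts (boundary term plus one more integral), an antiderivative of (-3*s) sin(4*s) is 3*s*cos(4*s)/4 - 3*sin(4*s)/16; evaluating from 0 to pi: ∫_{0}^{pi} (-3*s) sin(4*s) ds = (3*pi/4) - (0) = 3*pi/4.
So ∫_{-pi}^{pi} h(s) sin(4*s) ds = 5*pi/4.
Hence Im(c_{4}) = (-1/(2*pi))·(5*pi/4) = -5/8.

-5/8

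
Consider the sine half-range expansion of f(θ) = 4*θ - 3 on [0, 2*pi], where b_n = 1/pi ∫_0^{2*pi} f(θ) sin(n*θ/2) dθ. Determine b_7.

4*(-3 + 4*pi)/(7*pi)

b_7 = 1/pi ∫_0^{2*pi} (4*θ - 3) sin(7*θ/2) dθ.
Integrating by parts (boundary term plus one more integral), an antiderivative of (4*θ - 3) sin(7*θ/2) is -8*θ*cos(7*θ/2)/7 + 16*sin(7*θ/2)/49 + 6*cos(7*θ/2)/7; evaluating from 0 to 2*pi: ∫_{0}^{2*pi} (4*θ - 3) sin(7*θ/2) dθ = (-6/7 + 16*pi/7) - (6/7) = -12/7 + 16*pi/7.
Hence b_7 = (1/pi)·(-12/7 + 16*pi/7) = 4*(-3 + 4*pi)/(7*pi).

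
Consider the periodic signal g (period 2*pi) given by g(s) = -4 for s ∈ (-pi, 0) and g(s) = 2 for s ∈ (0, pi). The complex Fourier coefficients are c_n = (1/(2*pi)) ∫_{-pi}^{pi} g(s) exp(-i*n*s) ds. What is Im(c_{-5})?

6/(5*pi)

Since g is real-valued, Im(c_{-5}) = -(1/(2*pi)) ∫_{-pi}^{pi} g(s) sin(-5*s) ds = b_{5}/2.
Split the integral at the breakpoints.
Directly, an antiderivative of (-4) sin(-5*s) is -4*cos(5*s)/5; evaluating from -pi to 0: ∫_{-pi}^{0} (-4) sin(-5*s) ds = (-4/5) - (4/5) = -8/5.
Directly, an antiderivative of (2) sin(-5*s) is 2*cos(5*s)/5; evaluating from 0 to pi: ∫_{0}^{pi} (2) sin(-5*s) ds = (-2/5) - (2/5) = -4/5.
So ∫_{-pi}^{pi} g(s) sin(-5*s) ds = -12/5.
Hence Im(c_{-5}) = (-1/(2*pi))·(-12/5) = 6/(5*pi).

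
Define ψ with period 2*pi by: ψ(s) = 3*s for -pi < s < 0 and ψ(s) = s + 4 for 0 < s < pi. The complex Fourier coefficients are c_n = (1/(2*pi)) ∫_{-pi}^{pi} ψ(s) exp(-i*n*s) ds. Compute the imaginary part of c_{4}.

1/2

Since ψ is real-valued, Im(c_{4}) = -(1/(2*pi)) ∫_{-pi}^{pi} ψ(s) sin(4*s) ds = -b_{4}/2.
Split the integral at the breakpoints.
Integrating by parts (boundary term plus one more integral), an antiderivative of (3*s) sin(4*s) is -3*s*cos(4*s)/4 + 3*sin(4*s)/16; evaluating from -pi to 0: ∫_{-pi}^{0} (3*s) sin(4*s) ds = (0) - (3*pi/4) = -3*pi/4.
Integrating by parts (boundary term plus one more integral), an antiderivative of (s + 4) sin(4*s) is -s*cos(4*s)/4 + sin(4*s)/16 - cos(4*s); evaluating from 0 to pi: ∫_{0}^{pi} (s + 4) sin(4*s) ds = (-1 - pi/4) - (-1) = -pi/4.
So ∫_{-pi}^{pi} ψ(s) sin(4*s) ds = -pi.
Hence Im(c_{4}) = (-1/(2*pi))·(-pi) = 1/2.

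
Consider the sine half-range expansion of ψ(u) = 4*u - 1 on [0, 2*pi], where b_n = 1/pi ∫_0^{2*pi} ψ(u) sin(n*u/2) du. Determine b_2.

-8

b_2 = 1/pi ∫_0^{2*pi} (4*u - 1) sin(u) du.
Integrating by parts (boundary term plus one more integral), an antiderivative of (4*u - 1) sin(u) is -4*u*cos(u) + 4*sin(u) + cos(u); evaluating from 0 to 2*pi: ∫_{0}^{2*pi} (4*u - 1) sin(u) du = (1 - 8*pi) - (1) = -8*pi.
Hence b_2 = (1/pi)·(-8*pi) = -8.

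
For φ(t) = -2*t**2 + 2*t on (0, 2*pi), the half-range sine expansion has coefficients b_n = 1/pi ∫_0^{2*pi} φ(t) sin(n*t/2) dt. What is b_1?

b_1 = 1/pi ∫_0^{2*pi} (-2*t**2 + 2*t) sin(t/2) dt.
Integrating by parts twice (tabular method), an antiderivative of (-2*t**2 + 2*t) sin(t/2) is 4*t**2*cos(t/2) - 16*t*sin(t/2) - 4*t*cos(t/2) + 8*sin(t/2) - 32*cos(t/2); evaluating from 0 to 2*pi: ∫_{0}^{2*pi} (-2*t**2 + 2*t) sin(t/2) dt = (-16*pi**2 + 8*pi + 32) - (-32) = -16*pi**2 + 8*pi + 64.
Hence b_1 = (1/pi)·(-16*pi**2 + 8*pi + 64) = -16*pi + 8 + 64/pi.

-16*pi + 8 + 64/pi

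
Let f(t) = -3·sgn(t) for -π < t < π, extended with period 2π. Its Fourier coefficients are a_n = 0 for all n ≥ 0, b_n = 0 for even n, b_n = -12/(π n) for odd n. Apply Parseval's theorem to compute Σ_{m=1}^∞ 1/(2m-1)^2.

pi**2/8

Parseval: Σ b_n^2 = (1/π) ∫_{-π}^{π} f(t)^2 dt = 18.
Only odd n contribute, with b_n^2 = 144/(π^2 n^2), so Σ_{m≥1} 1/(2m-1)^2 = π^2·(18)/144 = pi**2/8.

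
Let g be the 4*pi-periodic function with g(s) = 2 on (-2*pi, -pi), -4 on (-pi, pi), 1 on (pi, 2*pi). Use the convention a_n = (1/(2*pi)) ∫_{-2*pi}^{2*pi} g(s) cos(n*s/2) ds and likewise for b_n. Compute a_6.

a_6 = (1/(2*pi)) ∫_{-2*pi}^{2*pi} g(s) cos(3*s) ds.
Split the integral at the breakpoints.
Directly, an antiderivative of (2) cos(3*s) is 2*sin(3*s)/3; evaluating from -2*pi to -pi: ∫_{-2*pi}^{-pi} (2) cos(3*s) ds = (0) - (0) = 0.
Directly, an antiderivative of (-4) cos(3*s) is -4*sin(3*s)/3; evaluating from -pi to pi: ∫_{-pi}^{pi} (-4) cos(3*s) ds = (0) - (0) = 0.
Directly, an antiderivative of (1) cos(3*s) is sin(3*s)/3; evaluating from pi to 2*pi: ∫_{pi}^{2*pi} (1) cos(3*s) ds = (0) - (0) = 0.
Summing the pieces and multiplying by (1/(2*pi)) gives a_6 = 0.

0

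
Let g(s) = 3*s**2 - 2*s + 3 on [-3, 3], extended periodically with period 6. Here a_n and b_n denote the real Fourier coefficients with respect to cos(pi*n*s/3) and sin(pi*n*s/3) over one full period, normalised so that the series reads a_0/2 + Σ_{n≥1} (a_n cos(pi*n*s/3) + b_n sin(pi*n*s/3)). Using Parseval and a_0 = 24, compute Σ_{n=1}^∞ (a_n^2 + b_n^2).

Parseval: a_0^2/2 + Σ_{n≥1} (a_n^2+b_n^2) = 1/3 ∫_{-3}^{3} g(s)^2 ds = 2208/5.
Subtract a_0^2/2 = 288: Σ (a_n^2+b_n^2) = 768/5.

768/5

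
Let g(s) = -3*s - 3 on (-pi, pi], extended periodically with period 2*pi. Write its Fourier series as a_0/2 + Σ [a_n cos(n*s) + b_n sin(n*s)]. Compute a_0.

-6

a_0 = 1/pi ∫_{-pi}^{pi} g(s) ds = 1/pi · (-6*pi) = -6.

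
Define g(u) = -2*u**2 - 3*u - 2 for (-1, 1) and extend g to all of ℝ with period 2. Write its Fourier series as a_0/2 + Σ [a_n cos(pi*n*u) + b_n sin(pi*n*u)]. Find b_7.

b_7 = ∫_{-1}^{1} g(u) sin(7*pi*u) du.
Integrating by parts twice (tabular method), an antiderivative of (-2*u**2 - 3*u - 2) sin(7*pi*u) is 2*u**2*cos(7*pi*u)/(7*pi) - 4*u*sin(7*pi*u)/(49*pi**2) + 3*u*cos(7*pi*u)/(7*pi) - 3*sin(7*pi*u)/(49*pi**2) - 4*cos(7*pi*u)/(343*pi**3) + 2*cos(7*pi*u)/(7*pi); evaluating from -1 to 1: ∫_{-1}^{1} (-2*u**2 - 3*u - 2) sin(7*pi*u) du = ((4/343 - pi**2)/pi**3) - ((4 - 49*pi**2)/(343*pi**3)) = -6/(7*pi).
Hence b_7 = -6/(7*pi).

-6/(7*pi)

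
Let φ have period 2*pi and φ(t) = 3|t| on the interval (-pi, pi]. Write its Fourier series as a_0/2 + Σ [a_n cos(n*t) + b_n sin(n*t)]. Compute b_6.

0

b_6 = 1/pi ∫_{-pi}^{pi} φ(t) sin(6*t) dt.
φ is even and sin(6*t) is odd, so the integrand is odd over a symmetric interval and the integral vanishes.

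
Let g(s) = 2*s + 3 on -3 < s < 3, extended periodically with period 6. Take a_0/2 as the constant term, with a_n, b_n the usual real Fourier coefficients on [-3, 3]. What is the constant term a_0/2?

3

a_0 = 1/3 ∫_{-3}^{3} g(s) ds = 1/3 · (18) = 6.
So the constant term a_0/2 = 3.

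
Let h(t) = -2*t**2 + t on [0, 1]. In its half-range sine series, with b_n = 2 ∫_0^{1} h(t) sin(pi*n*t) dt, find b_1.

-2/pi + 16/pi**3

b_1 = 2 ∫_0^{1} (-2*t**2 + t) sin(pi*t) dt.
Integrating by parts twice (tabular method), an antiderivative of (-2*t**2 + t) sin(pi*t) is 2*t**2*cos(pi*t)/pi - 4*t*sin(pi*t)/pi**2 - t*cos(pi*t)/pi + sin(pi*t)/pi**2 - 4*cos(pi*t)/pi**3; evaluating from 0 to 1: ∫_{0}^{1} (-2*t**2 + t) sin(pi*t) dt = ((4 - pi**2)/pi**3) - (-4/pi**3) = (8 - pi**2)/pi**3.
Hence b_1 = 2·((8 - pi**2)/pi**3) = -2/pi + 16/pi**3.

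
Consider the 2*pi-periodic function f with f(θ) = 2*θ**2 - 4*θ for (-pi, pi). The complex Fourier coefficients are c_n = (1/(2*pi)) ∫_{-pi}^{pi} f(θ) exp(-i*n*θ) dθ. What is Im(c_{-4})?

Since f is real-valued, Im(c_{-4}) = -(1/(2*pi)) ∫_{-pi}^{pi} f(θ) sin(-4*θ) dθ = b_{4}/2.
Integrating by parts twice (tabular method), an antiderivative of (2*θ**2 - 4*θ) sin(-4*θ) is θ**2*cos(4*θ)/2 - θ*sin(4*θ)/4 - θ*cos(4*θ) + sin(4*θ)/4 - cos(4*θ)/16; evaluating from -pi to pi: ∫_{-pi}^{pi} (2*θ**2 - 4*θ) sin(-4*θ) dθ = (-pi - 1/16 + pi**2/2) - (-1/16 + pi + pi**2/2) = -2*pi.
Hence Im(c_{-4}) = (-1/(2*pi))·(-2*pi) = 1.

1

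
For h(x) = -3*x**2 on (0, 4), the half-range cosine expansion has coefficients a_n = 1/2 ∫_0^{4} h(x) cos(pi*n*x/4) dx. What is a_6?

a_6 = 1/2 ∫_0^{4} (-3*x**2) cos(3*pi*x/2) dx.
Integrating by parts twice (tabular method), an antiderivative of (-3*x**2) cos(3*pi*x/2) is -2*x**2*sin(3*pi*x/2)/pi - 8*x*cos(3*pi*x/2)/(3*pi**2) + 16*sin(3*pi*x/2)/(9*pi**3); evaluating from 0 to 4: ∫_{0}^{4} (-3*x**2) cos(3*pi*x/2) dx = (-32/(3*pi**2)) - (0) = -32/(3*pi**2).
Hence a_6 = (1/2)·(-32/(3*pi**2)) = -16/(3*pi**2).

-16/(3*pi**2)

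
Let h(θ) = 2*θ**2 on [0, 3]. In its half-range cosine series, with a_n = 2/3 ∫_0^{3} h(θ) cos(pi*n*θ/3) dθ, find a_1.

a_1 = 2/3 ∫_0^{3} (2*θ**2) cos(pi*θ/3) dθ.
Integrating by parts twice (tabular method), an antiderivative of (2*θ**2) cos(pi*θ/3) is 6*θ**2*sin(pi*θ/3)/pi + 36*θ*cos(pi*θ/3)/pi**2 - 108*sin(pi*θ/3)/pi**3; evaluating from 0 to 3: ∫_{0}^{3} (2*θ**2) cos(pi*θ/3) dθ = (-108/pi**2) - (0) = -108/pi**2.
Hence a_1 = (2/3)·(-108/pi**2) = -72/pi**2.

-72/pi**2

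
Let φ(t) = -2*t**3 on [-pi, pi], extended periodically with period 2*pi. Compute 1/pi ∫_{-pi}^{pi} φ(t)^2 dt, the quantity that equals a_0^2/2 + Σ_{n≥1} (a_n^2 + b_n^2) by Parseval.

8*pi**6/7

1/pi ∫_{-pi}^{pi} φ(t)^2 dt = 1/pi · (8*pi**7/7) = 8*pi**6/7.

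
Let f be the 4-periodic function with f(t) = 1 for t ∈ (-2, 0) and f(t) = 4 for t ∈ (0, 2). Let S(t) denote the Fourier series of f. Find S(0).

At t = 0 the one-sided limits are f(0^-) = 1 and f(0^+) = 4.
By Dirichlet's theorem the series converges to their average, [(1) + (4)]/2 = 5/2.

5/2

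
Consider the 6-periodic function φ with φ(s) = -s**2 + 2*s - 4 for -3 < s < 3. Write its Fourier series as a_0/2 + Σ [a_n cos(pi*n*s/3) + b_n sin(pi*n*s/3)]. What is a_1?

a_1 = 1/3 ∫_{-3}^{3} φ(s) cos(pi*s/3) ds.
Integrating by parts twice (tabular method), an antiderivative of (-s**2 + 2*s - 4) cos(pi*s/3) is -3*s**2*sin(pi*s/3)/pi + 6*s*sin(pi*s/3)/pi - 18*s*cos(pi*s/3)/pi**2 - 12*sin(pi*s/3)/pi + 54*sin(pi*s/3)/pi**3 + 18*cos(pi*s/3)/pi**2; evaluating from -3 to 3: ∫_{-3}^{3} (-s**2 + 2*s - 4) cos(pi*s/3) ds = (36/pi**2) - (-72/pi**2) = 108/pi**2.
Hence a_1 = (1/3)·(108/pi**2) = 36/pi**2.

36/pi**2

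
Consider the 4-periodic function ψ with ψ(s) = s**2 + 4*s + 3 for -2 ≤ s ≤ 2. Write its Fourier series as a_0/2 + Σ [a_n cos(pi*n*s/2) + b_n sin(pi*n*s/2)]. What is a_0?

a_0 = 1/2 ∫_{-2}^{2} ψ(s) ds = 1/2 · (52/3) = 26/3.

26/3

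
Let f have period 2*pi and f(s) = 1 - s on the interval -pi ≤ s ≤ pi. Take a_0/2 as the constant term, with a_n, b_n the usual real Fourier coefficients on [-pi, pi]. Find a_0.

a_0 = 1/pi ∫_{-pi}^{pi} f(s) ds = 1/pi · (2*pi) = 2.

2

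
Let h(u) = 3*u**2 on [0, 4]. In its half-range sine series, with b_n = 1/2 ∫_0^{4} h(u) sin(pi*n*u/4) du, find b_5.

96*(-4 + 25*pi**2)/(125*pi**3)

b_5 = 1/2 ∫_0^{4} (3*u**2) sin(5*pi*u/4) du.
Integrating by parts twice (tabular method), an antiderivative of (3*u**2) sin(5*pi*u/4) is -12*u**2*cos(5*pi*u/4)/(5*pi) + 96*u*sin(5*pi*u/4)/(25*pi**2) + 384*cos(5*pi*u/4)/(125*pi**3); evaluating from 0 to 4: ∫_{0}^{4} (3*u**2) sin(5*pi*u/4) du = (192*(-2 + 25*pi**2)/(125*pi**3)) - (384/(125*pi**3)) = 192*(-4 + 25*pi**2)/(125*pi**3).
Hence b_5 = (1/2)·(192*(-4 + 25*pi**2)/(125*pi**3)) = 96*(-4 + 25*pi**2)/(125*pi**3).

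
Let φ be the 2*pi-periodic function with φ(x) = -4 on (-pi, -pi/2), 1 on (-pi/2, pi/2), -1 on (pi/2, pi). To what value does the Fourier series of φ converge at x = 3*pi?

x = 3*pi differs from x = pi by 1 full period(s), and the series is 2*pi-periodic.
At x = pi the one-sided limits are φ(pi^-) = -1 and φ(pi^+) = -4.
By Dirichlet's theorem the series converges to their average, [(-1) + (-4)]/2 = -5/2.

-5/2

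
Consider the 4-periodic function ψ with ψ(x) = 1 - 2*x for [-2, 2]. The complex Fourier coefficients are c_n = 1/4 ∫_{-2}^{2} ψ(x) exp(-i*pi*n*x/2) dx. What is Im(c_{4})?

-1/pi

Since ψ is real-valued, Im(c_{4}) = -1/4 ∫_{-2}^{2} ψ(x) sin(2*pi*x) dx = -b_{4}/2.
Integrating by parts (boundary term plus one more integral), an antiderivative of (1 - 2*x) sin(2*pi*x) is x*cos(2*pi*x)/pi - sin(2*pi*x)/(2*pi**2) - cos(2*pi*x)/(2*pi); evaluating from -2 to 2: ∫_{-2}^{2} (1 - 2*x) sin(2*pi*x) dx = (3/(2*pi)) - (-5/(2*pi)) = 4/pi.
Hence Im(c_{4}) = (-1/4)·(4/pi) = -1/pi.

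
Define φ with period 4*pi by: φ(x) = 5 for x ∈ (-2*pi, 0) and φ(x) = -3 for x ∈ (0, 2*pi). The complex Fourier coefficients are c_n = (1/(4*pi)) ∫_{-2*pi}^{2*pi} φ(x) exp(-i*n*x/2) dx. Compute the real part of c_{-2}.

Since φ is real-valued, Re(c_{-2}) = (1/(4*pi)) ∫_{-2*pi}^{2*pi} φ(x) cos(-x) dx = a_{2}/2.
Split the integral at the breakpoints.
Directly, an antiderivative of (5) cos(-x) is 5*sin(x); evaluating from -2*pi to 0: ∫_{-2*pi}^{0} (5) cos(-x) dx = (0) - (0) = 0.
Directly, an antiderivative of (-3) cos(-x) is -3*sin(x); evaluating from 0 to 2*pi: ∫_{0}^{2*pi} (-3) cos(-x) dx = (0) - (0) = 0.
So ∫_{-2*pi}^{2*pi} φ(x) cos(-x) dx = 0.
Hence Re(c_{-2}) = (1/(4*pi))·(0) = 0.

0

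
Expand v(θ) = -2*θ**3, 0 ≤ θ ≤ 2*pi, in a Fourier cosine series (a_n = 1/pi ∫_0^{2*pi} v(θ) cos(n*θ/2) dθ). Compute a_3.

32*(-4 + 9*pi**2)/(27*pi)

a_3 = 1/pi ∫_0^{2*pi} (-2*θ**3) cos(3*θ/2) dθ.
Integrating by parts three times (tabular method), an antiderivative of (-2*θ**3) cos(3*θ/2) is -4*θ**3*sin(3*θ/2)/3 - 8*θ**2*cos(3*θ/2)/3 + 32*θ*sin(3*θ/2)/9 + 64*cos(3*θ/2)/27; evaluating from 0 to 2*pi: ∫_{0}^{2*pi} (-2*θ**3) cos(3*θ/2) dθ = (-64/27 + 32*pi**2/3) - (64/27) = -128/27 + 32*pi**2/3.
Hence a_3 = (1/pi)·(-128/27 + 32*pi**2/3) = 32*(-4 + 9*pi**2)/(27*pi).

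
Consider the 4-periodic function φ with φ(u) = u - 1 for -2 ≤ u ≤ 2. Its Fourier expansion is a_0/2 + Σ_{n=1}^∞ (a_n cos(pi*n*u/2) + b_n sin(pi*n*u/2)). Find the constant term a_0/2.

-1

a_0 = 1/2 ∫_{-2}^{2} φ(u) du = 1/2 · (-4) = -2.
So the constant term a_0/2 = -1.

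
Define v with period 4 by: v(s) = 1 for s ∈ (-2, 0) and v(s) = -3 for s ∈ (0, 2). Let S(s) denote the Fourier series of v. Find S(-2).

s = -2 differs from s = 2 by -1 full period(s), and the series is 4-periodic.
At s = 2 the one-sided limits are v(2^-) = -3 and v(2^+) = 1.
By Dirichlet's theorem the series converges to their average, [(-3) + (1)]/2 = -1.

-1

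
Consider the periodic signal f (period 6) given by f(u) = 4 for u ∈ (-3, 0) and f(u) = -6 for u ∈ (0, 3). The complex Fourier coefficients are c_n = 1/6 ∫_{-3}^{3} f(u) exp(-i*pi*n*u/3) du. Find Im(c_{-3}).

-10/(3*pi)

Since f is real-valued, Im(c_{-3}) = -1/6 ∫_{-3}^{3} f(u) sin(-pi*u) du = b_{3}/2.
Split the integral at the breakpoints.
Directly, an antiderivative of (4) sin(-pi*u) is 4*cos(pi*u)/pi; evaluating from -3 to 0: ∫_{-3}^{0} (4) sin(-pi*u) du = (4/pi) - (-4/pi) = 8/pi.
Directly, an antiderivative of (-6) sin(-pi*u) is -6*cos(pi*u)/pi; evaluating from 0 to 3: ∫_{0}^{3} (-6) sin(-pi*u) du = (6/pi) - (-6/pi) = 12/pi.
So ∫_{-3}^{3} f(u) sin(-pi*u) du = 20/pi.
Hence Im(c_{-3}) = (-1/6)·(20/pi) = -10/(3*pi).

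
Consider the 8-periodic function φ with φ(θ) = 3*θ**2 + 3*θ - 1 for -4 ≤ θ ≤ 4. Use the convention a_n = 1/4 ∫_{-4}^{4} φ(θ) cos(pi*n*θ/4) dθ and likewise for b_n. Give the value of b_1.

b_1 = 1/4 ∫_{-4}^{4} φ(θ) sin(pi*θ/4) dθ.
Integrating by parts twice (tabular method), an antiderivative of (3*θ**2 + 3*θ - 1) sin(pi*θ/4) is -12*θ**2*cos(pi*θ/4)/pi + 96*θ*sin(pi*θ/4)/pi**2 - 12*θ*cos(pi*θ/4)/pi + 48*sin(pi*θ/4)/pi**2 + 4*cos(pi*θ/4)/pi + 384*cos(pi*θ/4)/pi**3; evaluating from -4 to 4: ∫_{-4}^{4} (3*θ**2 + 3*θ - 1) sin(pi*θ/4) dθ = (-384/pi**3 + 236/pi) - (-384/pi**3 + 140/pi) = 96/pi.
Hence b_1 = (1/4)·(96/pi) = 24/pi.

24/pi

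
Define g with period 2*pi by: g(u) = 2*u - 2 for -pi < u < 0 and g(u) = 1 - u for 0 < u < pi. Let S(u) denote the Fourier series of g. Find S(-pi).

At u = -pi the one-sided limits are g(-pi^-) = 1 - pi and g(-pi^+) = -2*pi - 2.
By Dirichlet's theorem the series converges to their average, [(1 - pi) + (-2*pi - 2)]/2 = -3*pi/2 - 1/2.

-3*pi/2 - 1/2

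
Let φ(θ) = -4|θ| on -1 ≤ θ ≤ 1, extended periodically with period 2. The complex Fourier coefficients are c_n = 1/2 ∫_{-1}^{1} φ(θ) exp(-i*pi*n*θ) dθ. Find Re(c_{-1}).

Since φ is real-valued, Re(c_{-1}) = 1/2 ∫_{-1}^{1} φ(θ) cos(-pi*θ) dθ = a_{1}/2.
φ is even and cos(-pi*θ) is even, so the integrand is even: ∫_{-1}^{1} φ(θ) cos(-pi*θ) dθ = 2∫_0^{1} φ(θ) cos(-pi*θ) dθ.
Integrating by parts (boundary term plus one more integral), an antiderivative of (-4*θ) cos(-pi*θ) is -4*θ*sin(pi*θ)/pi - 4*cos(pi*θ)/pi**2; evaluating from 0 to 1: ∫_{0}^{1} (-4*θ) cos(-pi*θ) dθ = (4/pi**2) - (-4/pi**2) = 8/pi**2.
So ∫_{-1}^{1} φ(θ) cos(-pi*θ) dθ = 16/pi**2.
Hence Re(c_{-1}) = (1/2)·(16/pi**2) = 8/pi**2.

8/pi**2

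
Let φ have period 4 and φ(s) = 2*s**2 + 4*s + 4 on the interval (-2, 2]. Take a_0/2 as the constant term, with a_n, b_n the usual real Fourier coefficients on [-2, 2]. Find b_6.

b_6 = 1/2 ∫_{-2}^{2} φ(s) sin(3*pi*s) ds.
Integrating by parts twice (tabular method), an antiderivative of (2*s**2 + 4*s + 4) sin(3*pi*s) is -2*s**2*cos(3*pi*s)/(3*pi) + 4*s*sin(3*pi*s)/(9*pi**2) - 4*s*cos(3*pi*s)/(3*pi) + 4*sin(3*pi*s)/(9*pi**2) - 4*cos(3*pi*s)/(3*pi) + 4*cos(3*pi*s)/(27*pi**3); evaluating from -2 to 2: ∫_{-2}^{2} (2*s**2 + 4*s + 4) sin(3*pi*s) ds = (4*(1 - 45*pi**2)/(27*pi**3)) - (4*(1 - 9*pi**2)/(27*pi**3)) = -16/(3*pi).
Hence b_6 = (1/2)·(-16/(3*pi)) = -8/(3*pi).

-8/(3*pi)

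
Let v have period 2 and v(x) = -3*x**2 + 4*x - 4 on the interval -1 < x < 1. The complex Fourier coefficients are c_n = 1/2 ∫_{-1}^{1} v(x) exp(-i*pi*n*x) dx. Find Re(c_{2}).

-3/(2*pi**2)

Since v is real-valued, Re(c_{2}) = 1/2 ∫_{-1}^{1} v(x) cos(2*pi*x) dx = a_{2}/2.
Integrating by parts twice (tabular method), an antiderivative of (-3*x**2 + 4*x - 4) cos(2*pi*x) is -3*x**2*sin(2*pi*x)/(2*pi) + 2*x*sin(2*pi*x)/pi - 3*x*cos(2*pi*x)/(2*pi**2) - 2*sin(2*pi*x)/pi + 3*sin(2*pi*x)/(4*pi**3) + cos(2*pi*x)/pi**2; evaluating from -1 to 1: ∫_{-1}^{1} (-3*x**2 + 4*x - 4) cos(2*pi*x) dx = (-1/(2*pi**2)) - (5/(2*pi**2)) = -3/pi**2.
Hence Re(c_{2}) = (1/2)·(-3/pi**2) = -3/(2*pi**2).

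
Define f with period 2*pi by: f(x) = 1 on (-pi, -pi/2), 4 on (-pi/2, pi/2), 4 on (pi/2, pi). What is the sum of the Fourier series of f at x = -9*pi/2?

5/2

x = -9*pi/2 differs from x = -pi/2 by -2 full period(s), and the series is 2*pi-periodic.
At x = -pi/2 the one-sided limits are f(-pi/2^-) = 1 and f(-pi/2^+) = 4.
By Dirichlet's theorem the series converges to their average, [(1) + (4)]/2 = 5/2.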